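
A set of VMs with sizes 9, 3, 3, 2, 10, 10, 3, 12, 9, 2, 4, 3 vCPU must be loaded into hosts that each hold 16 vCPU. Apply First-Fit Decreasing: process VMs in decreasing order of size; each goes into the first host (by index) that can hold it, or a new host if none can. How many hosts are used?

5 hosts

Sorted descending: 12, 10, 10, 9, 9, 4, 3, 3, 3, 3, 2, 2.
12 vCPU → host 1 (remaining 4 vCPU)
10 vCPU → host 2 (remaining 6 vCPU)
10 vCPU → host 3 (remaining 6 vCPU)
9 vCPU → host 4 (remaining 7 vCPU)
9 vCPU → host 5 (remaining 7 vCPU)
4 vCPU → host 1 (remaining 0 vCPU)
3 vCPU → host 2 (remaining 3 vCPU)
3 vCPU → host 2 (remaining 0 vCPU)
3 vCPU → host 3 (remaining 3 vCPU)
3 vCPU → host 3 (remaining 0 vCPU)
2 vCPU → host 4 (remaining 5 vCPU)
2 vCPU → host 4 (remaining 3 vCPU)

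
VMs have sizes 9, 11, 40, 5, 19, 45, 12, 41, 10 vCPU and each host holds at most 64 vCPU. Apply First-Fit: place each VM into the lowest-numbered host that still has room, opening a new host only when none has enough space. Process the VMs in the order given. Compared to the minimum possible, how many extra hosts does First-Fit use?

First-Fit: [9,11,40] [5,19,12,10] [45] [41] → 4 hosts.
Total size 192 vCPU; any packing needs at least ⌈192/64⌉ = 3 hosts.
An optimal packing achieves that bound: [45,19] [41,12,11] [40,10,9,5] → 3 hosts.
Excess: 4 − 3 = 1.

1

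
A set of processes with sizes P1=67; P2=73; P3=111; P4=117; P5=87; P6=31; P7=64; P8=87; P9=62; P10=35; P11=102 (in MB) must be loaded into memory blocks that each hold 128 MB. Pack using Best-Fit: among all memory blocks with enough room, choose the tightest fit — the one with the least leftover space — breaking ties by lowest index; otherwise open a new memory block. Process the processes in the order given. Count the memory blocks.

Put P1 (67 MB) in memory block 1; 61 MB remain.
Put P2 (73 MB) in memory block 2; 55 MB remain.
Put P3 (111 MB) in memory block 3; 17 MB remain.
Put P4 (117 MB) in memory block 4; 11 MB remain.
Put P5 (87 MB) in memory block 5; 41 MB remain.
Put P6 (31 MB) in memory block 5; 10 MB remain.
Put P7 (64 MB) in memory block 6; 64 MB remain.
Put P8 (87 MB) in memory block 7; 41 MB remain.
Put P9 (62 MB) in memory block 6; 2 MB remain.
Put P10 (35 MB) in memory block 7; 6 MB remain.
Put P11 (102 MB) in memory block 8; 26 MB remain.

8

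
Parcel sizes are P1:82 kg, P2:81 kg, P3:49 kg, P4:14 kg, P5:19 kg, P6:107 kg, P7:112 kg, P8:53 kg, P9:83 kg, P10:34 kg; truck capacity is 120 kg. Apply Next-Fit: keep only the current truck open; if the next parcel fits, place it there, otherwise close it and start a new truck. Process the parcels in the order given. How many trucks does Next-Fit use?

truck 1: place P1 (82 kg), 38 kg left
truck 2: place P2 (81 kg), 39 kg left
truck 3: place P3 (49 kg), 71 kg left
truck 3: place P4 (14 kg), 57 kg left
truck 3: place P5 (19 kg), 38 kg left
truck 4: place P6 (107 kg), 13 kg left
truck 5: place P7 (112 kg), 8 kg left
truck 6: place P8 (53 kg), 67 kg left
truck 7: place P9 (83 kg), 37 kg left
truck 7: place P10 (34 kg), 3 kg left

7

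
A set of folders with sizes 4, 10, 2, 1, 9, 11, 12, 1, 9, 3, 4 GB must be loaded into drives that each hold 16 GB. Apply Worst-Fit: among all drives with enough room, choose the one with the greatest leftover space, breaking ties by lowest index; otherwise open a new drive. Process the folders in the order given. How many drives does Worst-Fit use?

4 GB → drive 1 (remaining 12 GB)
10 GB → drive 1 (remaining 2 GB)
2 GB → drive 1 (remaining 0 GB)
1 GB → drive 2 (remaining 15 GB)
9 GB → drive 2 (remaining 6 GB)
11 GB → drive 3 (remaining 5 GB)
12 GB → drive 4 (remaining 4 GB)
1 GB → drive 2 (remaining 5 GB)
9 GB → drive 5 (remaining 7 GB)
3 GB → drive 5 (remaining 4 GB)
4 GB → drive 2 (remaining 1 GB)
Final drives: [4,10,2] [1,9,1,4] [11] [12] [9,3].

5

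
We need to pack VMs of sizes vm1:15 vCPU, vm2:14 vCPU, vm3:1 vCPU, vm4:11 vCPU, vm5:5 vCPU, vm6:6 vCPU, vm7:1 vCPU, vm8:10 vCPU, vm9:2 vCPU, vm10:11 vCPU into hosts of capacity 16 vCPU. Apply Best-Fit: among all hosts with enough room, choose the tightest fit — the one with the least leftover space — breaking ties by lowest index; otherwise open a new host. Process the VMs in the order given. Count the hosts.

5 hosts

host 1: place vm1 (15 vCPU), 1 vCPU left
host 2: place vm2 (14 vCPU), 2 vCPU left
host 1: place vm3 (1 vCPU), 0 vCPU left
host 3: place vm4 (11 vCPU), 5 vCPU left
host 3: place vm5 (5 vCPU), 0 vCPU left
host 4: place vm6 (6 vCPU), 10 vCPU left
host 2: place vm7 (1 vCPU), 1 vCPU left
host 4: place vm8 (10 vCPU), 0 vCPU left
host 5: place vm9 (2 vCPU), 14 vCPU left
host 5: place vm10 (11 vCPU), 3 vCPU left
Final hosts: [15,1] [14,1] [11,5] [6,10] [2,11].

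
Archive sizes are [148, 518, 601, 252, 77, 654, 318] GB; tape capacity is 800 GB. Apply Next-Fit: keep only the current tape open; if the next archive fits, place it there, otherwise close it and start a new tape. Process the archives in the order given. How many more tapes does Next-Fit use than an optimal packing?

1

Next-Fit: [148,518] [601] [252,77] [654] [318] → 5 tapes.
Total size 2568 GB; any packing needs at least ⌈2568/800⌉ = 4 tapes.
An optimal packing achieves that bound: [654,77] [601,148] [518,252] [318] → 4 tapes.
Excess: 5 − 4 = 1.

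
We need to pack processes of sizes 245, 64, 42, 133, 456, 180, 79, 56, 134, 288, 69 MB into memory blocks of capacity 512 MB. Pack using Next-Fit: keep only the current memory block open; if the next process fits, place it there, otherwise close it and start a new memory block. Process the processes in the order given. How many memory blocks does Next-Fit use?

245 MB → memory block 1 (remaining 267 MB)
64 MB → memory block 1 (remaining 203 MB)
42 MB → memory block 1 (remaining 161 MB)
133 MB → memory block 1 (remaining 28 MB)
456 MB → memory block 2 (remaining 56 MB)
180 MB → memory block 3 (remaining 332 MB)
79 MB → memory block 3 (remaining 253 MB)
56 MB → memory block 3 (remaining 197 MB)
134 MB → memory block 3 (remaining 63 MB)
288 MB → memory block 4 (remaining 224 MB)
69 MB → memory block 4 (remaining 155 MB)

4 memory blocks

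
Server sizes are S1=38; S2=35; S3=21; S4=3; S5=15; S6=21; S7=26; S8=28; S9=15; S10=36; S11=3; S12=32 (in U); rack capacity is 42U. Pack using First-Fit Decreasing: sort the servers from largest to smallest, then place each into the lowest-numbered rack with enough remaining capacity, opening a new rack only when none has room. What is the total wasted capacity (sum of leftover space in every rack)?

Sorted descending: 38, 36, 35, 32, 28, 26, 21, 21, 15, 15, 3, 3.
38U → rack 1 (remaining 4U)
36U → rack 2 (remaining 6U)
35U → rack 3 (remaining 7U)
32U → rack 4 (remaining 10U)
28U → rack 5 (remaining 14U)
26U → rack 6 (remaining 16U)
21U → rack 7 (remaining 21U)
21U → rack 7 (remaining 0U)
15U → rack 6 (remaining 1U)
15U → rack 8 (remaining 27U)
3U → rack 1 (remaining 1U)
3U → rack 2 (remaining 3U)
8 racks × 42U = 336U; used 273U; unused 63U.

63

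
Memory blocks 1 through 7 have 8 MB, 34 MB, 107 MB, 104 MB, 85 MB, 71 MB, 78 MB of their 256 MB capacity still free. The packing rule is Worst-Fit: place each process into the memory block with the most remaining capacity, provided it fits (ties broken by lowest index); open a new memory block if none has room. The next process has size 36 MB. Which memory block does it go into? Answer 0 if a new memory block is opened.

3

Memory blocks with room: memory block 3 (107 MB), memory block 4 (104 MB), memory block 5 (85 MB), memory block 6 (71 MB), memory block 7 (78 MB).
Most room is memory block 3 with 107 MB free.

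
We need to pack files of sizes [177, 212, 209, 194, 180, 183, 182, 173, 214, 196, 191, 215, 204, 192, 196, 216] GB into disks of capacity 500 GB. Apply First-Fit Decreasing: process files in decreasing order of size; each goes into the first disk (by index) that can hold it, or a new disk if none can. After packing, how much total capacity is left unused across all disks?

866

Sorted descending: 216, 215, 214, 212, 209, 204, 196, 196, 194, 192, 191, 183, 182, 180, 177, 173.
216 GB → disk 1 (remaining 284 GB)
215 GB → disk 1 (remaining 69 GB)
214 GB → disk 2 (remaining 286 GB)
212 GB → disk 2 (remaining 74 GB)
209 GB → disk 3 (remaining 291 GB)
204 GB → disk 3 (remaining 87 GB)
196 GB → disk 4 (remaining 304 GB)
196 GB → disk 4 (remaining 108 GB)
194 GB → disk 5 (remaining 306 GB)
192 GB → disk 5 (remaining 114 GB)
191 GB → disk 6 (remaining 309 GB)
183 GB → disk 6 (remaining 126 GB)
182 GB → disk 7 (remaining 318 GB)
180 GB → disk 7 (remaining 138 GB)
177 GB → disk 8 (remaining 323 GB)
173 GB → disk 8 (remaining 150 GB)
8 disks × 500 GB = 4000 GB; used 3134 GB; unused 866 GB.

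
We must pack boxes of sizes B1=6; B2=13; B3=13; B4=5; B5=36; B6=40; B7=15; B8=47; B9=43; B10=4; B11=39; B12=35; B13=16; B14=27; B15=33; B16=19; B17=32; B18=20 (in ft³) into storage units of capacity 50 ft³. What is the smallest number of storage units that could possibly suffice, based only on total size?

9 storage units

Total size = 6 + 13 + 13 + 5 + 36 + 40 + 15 + 47 + 43 + 4 + 39 + 35 + 16 + 27 + 33 + 19 + 32 + 20 = 443 ft³.
⌈443 / 50⌉ = 9.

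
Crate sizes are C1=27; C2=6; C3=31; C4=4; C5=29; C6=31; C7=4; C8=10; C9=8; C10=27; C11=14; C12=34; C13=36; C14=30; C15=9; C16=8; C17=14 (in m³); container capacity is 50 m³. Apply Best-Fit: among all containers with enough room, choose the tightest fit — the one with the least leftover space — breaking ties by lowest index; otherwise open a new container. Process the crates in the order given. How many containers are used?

8 containers

container 1: place C1 (27 m³), 23 m³ left
container 1: place C2 (6 m³), 17 m³ left
container 2: place C3 (31 m³), 19 m³ left
container 1: place C4 (4 m³), 13 m³ left
container 3: place C5 (29 m³), 21 m³ left
container 4: place C6 (31 m³), 19 m³ left
container 1: place C7 (4 m³), 9 m³ left
container 2: place C8 (10 m³), 9 m³ left
container 1: place C9 (8 m³), 1 m³ left
container 5: place C10 (27 m³), 23 m³ left
container 4: place C11 (14 m³), 5 m³ left
container 6: place C12 (34 m³), 16 m³ left
container 7: place C13 (36 m³), 14 m³ left
container 8: place C14 (30 m³), 20 m³ left
container 2: place C15 (9 m³), 0 m³ left
container 7: place C16 (8 m³), 6 m³ left
container 6: place C17 (14 m³), 2 m³ left
Final containers: [27,6,4,4,8] [31,10,9] [29] [31,14] [27] [34,14] [36,8] [30].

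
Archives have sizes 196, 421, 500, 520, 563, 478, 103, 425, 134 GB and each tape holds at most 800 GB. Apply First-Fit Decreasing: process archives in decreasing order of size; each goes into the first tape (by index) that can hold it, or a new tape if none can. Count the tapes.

6 tapes

Sorted descending: 563, 520, 500, 478, 425, 421, 196, 134, 103.
Put 563 GB in tape 1; 237 GB remain.
Put 520 GB in tape 2; 280 GB remain.
Put 500 GB in tape 3; 300 GB remain.
Put 478 GB in tape 4; 322 GB remain.
Put 425 GB in tape 5; 375 GB remain.
Put 421 GB in tape 6; 379 GB remain.
Put 196 GB in tape 1; 41 GB remain.
Put 134 GB in tape 2; 146 GB remain.
Put 103 GB in tape 2; 43 GB remain.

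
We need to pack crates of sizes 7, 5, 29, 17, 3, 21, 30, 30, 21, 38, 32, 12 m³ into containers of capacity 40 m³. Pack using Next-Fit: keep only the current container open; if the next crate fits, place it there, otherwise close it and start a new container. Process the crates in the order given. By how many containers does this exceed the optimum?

Next-Fit: [7,5] [29] [17,3] [21] [30] [30] [21] [38] [32] [12] → 10 containers.
Total size 245 m³; any packing needs at least ⌈245/40⌉ = 7 containers.
An optimal packing achieves that bound: [38] [32,7] [30,5,3] [30] [29] [21,17] [21,12] → 7 containers.
Excess: 10 − 7 = 3.

3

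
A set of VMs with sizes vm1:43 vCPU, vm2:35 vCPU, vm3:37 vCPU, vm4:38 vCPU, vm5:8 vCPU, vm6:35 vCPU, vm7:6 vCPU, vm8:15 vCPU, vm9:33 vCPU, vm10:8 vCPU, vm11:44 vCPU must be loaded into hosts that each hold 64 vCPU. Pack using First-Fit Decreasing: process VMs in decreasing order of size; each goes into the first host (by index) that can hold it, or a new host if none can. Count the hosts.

Sorted descending: 44, 43, 38, 37, 35, 35, 33, 15, 8, 8, 6.
44 vCPU → host 1 (remaining 20 vCPU)
43 vCPU → host 2 (remaining 21 vCPU)
38 vCPU → host 3 (remaining 26 vCPU)
37 vCPU → host 4 (remaining 27 vCPU)
35 vCPU → host 5 (remaining 29 vCPU)
35 vCPU → host 6 (remaining 29 vCPU)
33 vCPU → host 7 (remaining 31 vCPU)
15 vCPU → host 1 (remaining 5 vCPU)
8 vCPU → host 2 (remaining 13 vCPU)
8 vCPU → host 2 (remaining 5 vCPU)
6 vCPU → host 3 (remaining 20 vCPU)
Final hosts: [44,15] [43,8,8] [38,6] [37] [35] [35] [33].

7 hosts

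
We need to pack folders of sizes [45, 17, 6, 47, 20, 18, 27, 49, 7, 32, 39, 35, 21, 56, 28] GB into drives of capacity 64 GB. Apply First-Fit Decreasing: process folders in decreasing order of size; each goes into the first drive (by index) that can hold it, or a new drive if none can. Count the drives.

Sorted descending: 56, 49, 47, 45, 39, 35, 32, 28, 27, 21, 20, 18, 17, 7, 6.
56 GB → drive 1 (remaining 8 GB)
49 GB → drive 2 (remaining 15 GB)
47 GB → drive 3 (remaining 17 GB)
45 GB → drive 4 (remaining 19 GB)
39 GB → drive 5 (remaining 25 GB)
35 GB → drive 6 (remaining 29 GB)
32 GB → drive 7 (remaining 32 GB)
28 GB → drive 6 (remaining 1 GB)
27 GB → drive 7 (remaining 5 GB)
21 GB → drive 5 (remaining 4 GB)
20 GB → drive 8 (remaining 44 GB)
18 GB → drive 4 (remaining 1 GB)
17 GB → drive 3 (remaining 0 GB)
7 GB → drive 1 (remaining 1 GB)
6 GB → drive 2 (remaining 9 GB)
Final drives: [56,7] [49,6] [47,17] [45,18] [39,21] [35,28] [32,27] [20].

8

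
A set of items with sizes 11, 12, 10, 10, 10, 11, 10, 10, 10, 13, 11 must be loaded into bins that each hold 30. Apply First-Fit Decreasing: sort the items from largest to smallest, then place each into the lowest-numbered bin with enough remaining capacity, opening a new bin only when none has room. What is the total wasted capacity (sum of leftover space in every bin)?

32

Sorted descending: 13, 12, 11, 11, 11, 10, 10, 10, 10, 10, 10.
bin 1: place 13, 17 left
bin 1: place 12, 5 left
bin 2: place 11, 19 left
bin 2: place 11, 8 left
bin 3: place 11, 19 left
bin 3: place 10, 9 left
bin 4: place 10, 20 left
bin 4: place 10, 10 left
bin 4: place 10, 0 left
bin 5: place 10, 20 left
bin 5: place 10, 10 left
5 bins × 30 = 150; used 118; unused 32.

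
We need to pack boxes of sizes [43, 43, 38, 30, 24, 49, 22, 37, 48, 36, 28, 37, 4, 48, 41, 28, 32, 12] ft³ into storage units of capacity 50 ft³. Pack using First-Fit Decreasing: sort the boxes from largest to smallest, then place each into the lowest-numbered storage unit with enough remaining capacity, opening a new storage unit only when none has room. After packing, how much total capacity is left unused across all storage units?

Sorted descending: 49, 48, 48, 43, 43, 41, 38, 37, 37, 36, 32, 30, 28, 28, 24, 22, 12, 4.
49 ft³ → storage unit 1 (remaining 1 ft³)
48 ft³ → storage unit 2 (remaining 2 ft³)
48 ft³ → storage unit 3 (remaining 2 ft³)
43 ft³ → storage unit 4 (remaining 7 ft³)
43 ft³ → storage unit 5 (remaining 7 ft³)
41 ft³ → storage unit 6 (remaining 9 ft³)
38 ft³ → storage unit 7 (remaining 12 ft³)
37 ft³ → storage unit 8 (remaining 13 ft³)
37 ft³ → storage unit 9 (remaining 13 ft³)
36 ft³ → storage unit 10 (remaining 14 ft³)
32 ft³ → storage unit 11 (remaining 18 ft³)
30 ft³ → storage unit 12 (remaining 20 ft³)
28 ft³ → storage unit 13 (remaining 22 ft³)
28 ft³ → storage unit 14 (remaining 22 ft³)
24 ft³ → storage unit 15 (remaining 26 ft³)
22 ft³ → storage unit 13 (remaining 0 ft³)
12 ft³ → storage unit 7 (remaining 0 ft³)
4 ft³ → storage unit 4 (remaining 3 ft³)
15 storage units × 50 ft³ = 750 ft³; used 600 ft³; unused 150 ft³.

150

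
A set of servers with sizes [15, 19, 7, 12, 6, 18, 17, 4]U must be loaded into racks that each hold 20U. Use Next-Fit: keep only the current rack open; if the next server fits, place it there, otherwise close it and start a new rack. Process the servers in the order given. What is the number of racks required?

7

15U → rack 1 (remaining 5U)
19U → rack 2 (remaining 1U)
7U → rack 3 (remaining 13U)
12U → rack 3 (remaining 1U)
6U → rack 4 (remaining 14U)
18U → rack 5 (remaining 2U)
17U → rack 6 (remaining 3U)
4U → rack 7 (remaining 16U)
Final racks: [15] [19] [7,12] [6] [18] [17] [4].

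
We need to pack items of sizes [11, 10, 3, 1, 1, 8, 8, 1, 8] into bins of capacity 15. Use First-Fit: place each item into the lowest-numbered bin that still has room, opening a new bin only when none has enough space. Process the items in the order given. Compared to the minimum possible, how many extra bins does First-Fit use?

First-Fit: [11,3,1] [10,1,1] [8] [8] [8] → 5 bins.
5 items exceed 7.5 (half the capacity), and no two of those can share a bin, so at least 5 bins are needed.
So 5 is already optimal.

0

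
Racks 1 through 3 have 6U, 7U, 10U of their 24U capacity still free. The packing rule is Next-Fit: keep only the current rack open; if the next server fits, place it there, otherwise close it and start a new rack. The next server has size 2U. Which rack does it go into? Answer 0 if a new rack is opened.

Next-Fit only looks at rack 3, which has 10U free.
2U fits there.

3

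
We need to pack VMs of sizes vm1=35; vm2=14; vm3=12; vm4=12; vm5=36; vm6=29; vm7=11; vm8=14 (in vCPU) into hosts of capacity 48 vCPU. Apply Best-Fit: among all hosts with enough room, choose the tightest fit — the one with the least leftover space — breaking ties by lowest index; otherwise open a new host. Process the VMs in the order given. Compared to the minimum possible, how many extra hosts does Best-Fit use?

0

Best-Fit: [35,12] [14,12] [36,11] [29,14] → 4 hosts.
Total size 163 vCPU; any packing needs at least ⌈163/48⌉ = 4 hosts.
So 4 is already optimal.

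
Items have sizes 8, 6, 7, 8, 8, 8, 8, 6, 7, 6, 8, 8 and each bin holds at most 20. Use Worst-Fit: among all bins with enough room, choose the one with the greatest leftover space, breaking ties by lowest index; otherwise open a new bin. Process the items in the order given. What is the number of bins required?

6

bin 1: place 8, 12 left
bin 1: place 6, 6 left
bin 2: place 7, 13 left
bin 2: place 8, 5 left
bin 3: place 8, 12 left
bin 3: place 8, 4 left
bin 4: place 8, 12 left
bin 4: place 6, 6 left
bin 5: place 7, 13 left
bin 5: place 6, 7 left
bin 6: place 8, 12 left
bin 6: place 8, 4 left
Final bins: [8,6] [7,8] [8,8] [8,6] [7,6] [8,8].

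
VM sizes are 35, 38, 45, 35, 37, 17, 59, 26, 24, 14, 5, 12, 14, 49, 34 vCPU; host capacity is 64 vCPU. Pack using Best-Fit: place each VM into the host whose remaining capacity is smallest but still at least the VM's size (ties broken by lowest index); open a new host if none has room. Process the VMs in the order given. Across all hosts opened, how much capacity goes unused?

Put 35 vCPU in host 1; 29 vCPU remain.
Put 38 vCPU in host 2; 26 vCPU remain.
Put 45 vCPU in host 3; 19 vCPU remain.
Put 35 vCPU in host 4; 29 vCPU remain.
Put 37 vCPU in host 5; 27 vCPU remain.
Put 17 vCPU in host 3; 2 vCPU remain.
Put 59 vCPU in host 6; 5 vCPU remain.
Put 26 vCPU in host 2; 0 vCPU remain.
Put 24 vCPU in host 5; 3 vCPU remain.
Put 14 vCPU in host 1; 15 vCPU remain.
Put 5 vCPU in host 6; 0 vCPU remain.
Put 12 vCPU in host 1; 3 vCPU remain.
Put 14 vCPU in host 4; 15 vCPU remain.
Put 49 vCPU in host 7; 15 vCPU remain.
Put 34 vCPU in host 8; 30 vCPU remain.
8 hosts × 64 vCPU = 512 vCPU; used 444 vCPU; unused 68 vCPU.

68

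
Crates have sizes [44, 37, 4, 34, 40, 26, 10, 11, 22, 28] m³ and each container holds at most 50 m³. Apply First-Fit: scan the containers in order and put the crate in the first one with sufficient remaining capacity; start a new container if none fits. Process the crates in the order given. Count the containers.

6

44 m³ → container 1 (remaining 6 m³)
37 m³ → container 2 (remaining 13 m³)
4 m³ → container 1 (remaining 2 m³)
34 m³ → container 3 (remaining 16 m³)
40 m³ → container 4 (remaining 10 m³)
26 m³ → container 5 (remaining 24 m³)
10 m³ → container 2 (remaining 3 m³)
11 m³ → container 3 (remaining 5 m³)
22 m³ → container 5 (remaining 2 m³)
28 m³ → container 6 (remaining 22 m³)
Final containers: [44,4] [37,10] [34,11] [40] [26,22] [28].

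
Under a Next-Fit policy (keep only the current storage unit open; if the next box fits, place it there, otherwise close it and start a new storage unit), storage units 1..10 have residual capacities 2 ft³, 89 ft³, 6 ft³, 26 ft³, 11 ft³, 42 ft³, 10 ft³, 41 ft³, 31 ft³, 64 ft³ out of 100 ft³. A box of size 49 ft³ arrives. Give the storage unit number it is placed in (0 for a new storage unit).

10

Next-Fit only looks at storage unit 10, which has 64 ft³ free.
49 ft³ fits there.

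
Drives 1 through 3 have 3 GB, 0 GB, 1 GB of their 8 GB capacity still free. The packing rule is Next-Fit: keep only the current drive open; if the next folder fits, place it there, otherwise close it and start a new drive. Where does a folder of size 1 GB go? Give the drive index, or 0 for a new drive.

Next-Fit only looks at drive 3, which has 1 GB free.
1 GB fits there.

3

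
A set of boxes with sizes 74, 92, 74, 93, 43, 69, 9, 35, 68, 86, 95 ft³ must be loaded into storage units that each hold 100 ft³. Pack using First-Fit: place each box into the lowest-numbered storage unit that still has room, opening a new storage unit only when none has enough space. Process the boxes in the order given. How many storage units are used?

74 ft³ → storage unit 1 (remaining 26 ft³)
92 ft³ → storage unit 2 (remaining 8 ft³)
74 ft³ → storage unit 3 (remaining 26 ft³)
93 ft³ → storage unit 4 (remaining 7 ft³)
43 ft³ → storage unit 5 (remaining 57 ft³)
69 ft³ → storage unit 6 (remaining 31 ft³)
9 ft³ → storage unit 1 (remaining 17 ft³)
35 ft³ → storage unit 5 (remaining 22 ft³)
68 ft³ → storage unit 7 (remaining 32 ft³)
86 ft³ → storage unit 8 (remaining 14 ft³)
95 ft³ → storage unit 9 (remaining 5 ft³)
Final storage units: [74,9] [92] [74] [93] [43,35] [69] [68] [86] [95].

9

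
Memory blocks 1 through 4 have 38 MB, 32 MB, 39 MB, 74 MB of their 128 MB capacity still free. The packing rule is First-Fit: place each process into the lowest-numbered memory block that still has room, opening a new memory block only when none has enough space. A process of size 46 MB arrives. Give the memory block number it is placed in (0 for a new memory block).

Memory blocks with room: memory block 4 (74 MB).
The first with room is memory block 4.

4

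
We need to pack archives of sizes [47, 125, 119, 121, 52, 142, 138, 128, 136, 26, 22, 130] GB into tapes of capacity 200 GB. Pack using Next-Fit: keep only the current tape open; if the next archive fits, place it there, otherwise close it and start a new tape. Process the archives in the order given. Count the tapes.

8 tapes

tape 1: place 47 GB, 153 GB left
tape 1: place 125 GB, 28 GB left
tape 2: place 119 GB, 81 GB left
tape 3: place 121 GB, 79 GB left
tape 3: place 52 GB, 27 GB left
tape 4: place 142 GB, 58 GB left
tape 5: place 138 GB, 62 GB left
tape 6: place 128 GB, 72 GB left
tape 7: place 136 GB, 64 GB left
tape 7: place 26 GB, 38 GB left
tape 7: place 22 GB, 16 GB left
tape 8: place 130 GB, 70 GB left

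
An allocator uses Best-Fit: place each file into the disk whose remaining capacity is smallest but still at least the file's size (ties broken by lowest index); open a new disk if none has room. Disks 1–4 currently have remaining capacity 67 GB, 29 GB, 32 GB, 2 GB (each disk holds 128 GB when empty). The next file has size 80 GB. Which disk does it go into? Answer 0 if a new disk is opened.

No disk has ≥ 80 GB free, so a new disk is opened.

0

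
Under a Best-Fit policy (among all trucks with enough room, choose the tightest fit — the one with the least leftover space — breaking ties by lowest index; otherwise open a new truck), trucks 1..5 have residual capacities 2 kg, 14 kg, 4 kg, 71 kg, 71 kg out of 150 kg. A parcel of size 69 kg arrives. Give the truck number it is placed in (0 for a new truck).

4

Trucks with room: truck 4 (71 kg), truck 5 (71 kg).
Tightest fit is truck 4 with 71 kg free.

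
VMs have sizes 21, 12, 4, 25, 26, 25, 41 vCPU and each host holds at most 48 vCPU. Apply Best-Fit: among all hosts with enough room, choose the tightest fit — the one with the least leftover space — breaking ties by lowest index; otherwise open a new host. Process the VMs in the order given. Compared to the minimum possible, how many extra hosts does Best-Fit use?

1

Best-Fit: [21,12,4] [25] [26] [25] [41] → 5 hosts.
Total size 154 vCPU; any packing needs at least ⌈154/48⌉ = 4 hosts.
An optimal packing achieves that bound: [41,4] [26,21] [25,12] [25] → 4 hosts.
Excess: 5 − 4 = 1.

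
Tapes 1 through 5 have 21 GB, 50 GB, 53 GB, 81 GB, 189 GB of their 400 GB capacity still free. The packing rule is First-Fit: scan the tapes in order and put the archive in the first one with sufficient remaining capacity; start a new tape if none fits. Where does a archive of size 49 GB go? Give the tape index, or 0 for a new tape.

Tapes with room: tape 2 (50 GB), tape 3 (53 GB), tape 4 (81 GB), tape 5 (189 GB).
The first with room is tape 2.

2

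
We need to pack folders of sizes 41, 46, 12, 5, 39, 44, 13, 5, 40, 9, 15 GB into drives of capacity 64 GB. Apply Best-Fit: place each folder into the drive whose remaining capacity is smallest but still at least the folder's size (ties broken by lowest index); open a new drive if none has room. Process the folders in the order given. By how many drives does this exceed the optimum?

Best-Fit: [41,9] [46,12,5] [39] [44,13,5] [40,15] → 5 drives.
Total size 269 GB; any packing needs at least ⌈269/64⌉ = 5 drives.
So 5 is already optimal.

0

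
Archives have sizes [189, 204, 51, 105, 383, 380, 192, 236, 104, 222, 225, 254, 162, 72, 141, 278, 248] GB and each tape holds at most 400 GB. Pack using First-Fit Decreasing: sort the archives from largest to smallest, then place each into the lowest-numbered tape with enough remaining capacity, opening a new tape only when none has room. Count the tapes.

10 tapes

Sorted descending: 383, 380, 278, 254, 248, 236, 225, 222, 204, 192, 189, 162, 141, 105, 104, 72, 51.
383 GB → tape 1 (remaining 17 GB)
380 GB → tape 2 (remaining 20 GB)
278 GB → tape 3 (remaining 122 GB)
254 GB → tape 4 (remaining 146 GB)
248 GB → tape 5 (remaining 152 GB)
236 GB → tape 6 (remaining 164 GB)
225 GB → tape 7 (remaining 175 GB)
222 GB → tape 8 (remaining 178 GB)
204 GB → tape 9 (remaining 196 GB)
192 GB → tape 9 (remaining 4 GB)
189 GB → tape 10 (remaining 211 GB)
162 GB → tape 6 (remaining 2 GB)
141 GB → tape 4 (remaining 5 GB)
105 GB → tape 3 (remaining 17 GB)
104 GB → tape 5 (remaining 48 GB)
72 GB → tape 7 (remaining 103 GB)
51 GB → tape 7 (remaining 52 GB)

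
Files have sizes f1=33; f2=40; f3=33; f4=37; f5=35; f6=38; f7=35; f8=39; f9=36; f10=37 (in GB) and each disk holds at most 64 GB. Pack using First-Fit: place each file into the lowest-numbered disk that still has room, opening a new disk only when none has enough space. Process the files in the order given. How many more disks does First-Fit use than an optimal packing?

First-Fit: [33] [40] [33] [37] [35] [38] [35] [39] [36] [37] → 10 disks.
10 files exceed 32 GB (half the capacity), and no two of those can share a disk, so at least 10 disks are needed.
So 10 is already optimal.

0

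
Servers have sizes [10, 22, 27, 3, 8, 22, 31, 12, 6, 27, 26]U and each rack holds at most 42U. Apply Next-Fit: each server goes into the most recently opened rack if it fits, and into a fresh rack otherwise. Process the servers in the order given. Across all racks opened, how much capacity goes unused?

100

10U → rack 1 (remaining 32U)
22U → rack 1 (remaining 10U)
27U → rack 2 (remaining 15U)
3U → rack 2 (remaining 12U)
8U → rack 2 (remaining 4U)
22U → rack 3 (remaining 20U)
31U → rack 4 (remaining 11U)
12U → rack 5 (remaining 30U)
6U → rack 5 (remaining 24U)
27U → rack 6 (remaining 15U)
26U → rack 7 (remaining 16U)
7 racks × 42U = 294U; used 194U; unused 100U.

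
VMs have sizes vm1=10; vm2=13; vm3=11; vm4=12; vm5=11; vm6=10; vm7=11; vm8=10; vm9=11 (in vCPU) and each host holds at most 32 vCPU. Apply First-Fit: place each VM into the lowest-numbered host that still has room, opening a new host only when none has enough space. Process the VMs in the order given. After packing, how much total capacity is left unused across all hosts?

29

vm1 (10 vCPU) → host 1 (remaining 22 vCPU)
vm2 (13 vCPU) → host 1 (remaining 9 vCPU)
vm3 (11 vCPU) → host 2 (remaining 21 vCPU)
vm4 (12 vCPU) → host 2 (remaining 9 vCPU)
vm5 (11 vCPU) → host 3 (remaining 21 vCPU)
vm6 (10 vCPU) → host 3 (remaining 11 vCPU)
vm7 (11 vCPU) → host 3 (remaining 0 vCPU)
vm8 (10 vCPU) → host 4 (remaining 22 vCPU)
vm9 (11 vCPU) → host 4 (remaining 11 vCPU)
4 hosts × 32 vCPU = 128 vCPU; used 99 vCPU; unused 29 vCPU.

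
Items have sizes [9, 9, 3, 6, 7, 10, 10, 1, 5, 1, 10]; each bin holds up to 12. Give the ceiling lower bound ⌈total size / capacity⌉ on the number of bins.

6

Total size = 9 + 9 + 3 + 6 + 7 + 10 + 10 + 1 + 5 + 1 + 10 = 71.
⌈71 / 12⌉ = 6.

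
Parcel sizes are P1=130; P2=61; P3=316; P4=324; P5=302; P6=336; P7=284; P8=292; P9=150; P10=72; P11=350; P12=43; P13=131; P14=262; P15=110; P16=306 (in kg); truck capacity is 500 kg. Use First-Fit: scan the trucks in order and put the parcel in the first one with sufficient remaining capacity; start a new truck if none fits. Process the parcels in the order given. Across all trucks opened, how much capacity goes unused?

1031

truck 1: place P1 (130 kg), 370 kg left
truck 1: place P2 (61 kg), 309 kg left
truck 2: place P3 (316 kg), 184 kg left
truck 3: place P4 (324 kg), 176 kg left
truck 1: place P5 (302 kg), 7 kg left
truck 4: place P6 (336 kg), 164 kg left
truck 5: place P7 (284 kg), 216 kg left
truck 6: place P8 (292 kg), 208 kg left
truck 2: place P9 (150 kg), 34 kg left
truck 3: place P10 (72 kg), 104 kg left
truck 7: place P11 (350 kg), 150 kg left
truck 3: place P12 (43 kg), 61 kg left
truck 4: place P13 (131 kg), 33 kg left
truck 8: place P14 (262 kg), 238 kg left
truck 5: place P15 (110 kg), 106 kg left
truck 9: place P16 (306 kg), 194 kg left
9 trucks × 500 kg = 4500 kg; used 3469 kg; unused 1031 kg.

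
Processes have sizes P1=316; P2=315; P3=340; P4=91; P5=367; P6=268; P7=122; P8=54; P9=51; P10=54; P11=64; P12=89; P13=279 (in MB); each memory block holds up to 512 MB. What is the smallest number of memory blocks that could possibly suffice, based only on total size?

5

Total size = 316 + 315 + 340 + 91 + 367 + 268 + 122 + 54 + 51 + 54 + 64 + 89 + 279 = 2410 MB.
⌈2410 / 512⌉ = 5.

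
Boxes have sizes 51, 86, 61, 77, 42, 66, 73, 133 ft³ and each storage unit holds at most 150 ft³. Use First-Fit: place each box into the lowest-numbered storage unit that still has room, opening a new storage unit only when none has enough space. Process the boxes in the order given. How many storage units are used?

storage unit 1: place 51 ft³, 99 ft³ left
storage unit 1: place 86 ft³, 13 ft³ left
storage unit 2: place 61 ft³, 89 ft³ left
storage unit 2: place 77 ft³, 12 ft³ left
storage unit 3: place 42 ft³, 108 ft³ left
storage unit 3: place 66 ft³, 42 ft³ left
storage unit 4: place 73 ft³, 77 ft³ left
storage unit 5: place 133 ft³, 17 ft³ left

5 storage units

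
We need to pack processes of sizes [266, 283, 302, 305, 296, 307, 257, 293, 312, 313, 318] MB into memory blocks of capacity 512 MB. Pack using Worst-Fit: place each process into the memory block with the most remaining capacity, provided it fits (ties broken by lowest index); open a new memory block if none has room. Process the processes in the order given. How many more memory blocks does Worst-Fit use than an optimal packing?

0

Worst-Fit: [266] [283] [302] [305] [296] [307] [257] [293] [312] [313] [318] → 11 memory blocks.
11 processes exceed 256 MB (half the capacity), and no two of those can share a memory block, so at least 11 memory blocks are needed.
So 11 is already optimal.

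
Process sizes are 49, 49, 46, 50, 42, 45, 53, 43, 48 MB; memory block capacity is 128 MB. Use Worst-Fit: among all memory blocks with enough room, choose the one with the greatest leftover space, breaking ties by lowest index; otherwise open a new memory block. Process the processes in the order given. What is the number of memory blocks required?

5 memory blocks

memory block 1: place 49 MB, 79 MB left
memory block 1: place 49 MB, 30 MB left
memory block 2: place 46 MB, 82 MB left
memory block 2: place 50 MB, 32 MB left
memory block 3: place 42 MB, 86 MB left
memory block 3: place 45 MB, 41 MB left
memory block 4: place 53 MB, 75 MB left
memory block 4: place 43 MB, 32 MB left
memory block 5: place 48 MB, 80 MB left
Final memory blocks: [49,49] [46,50] [42,45] [53,43] [48].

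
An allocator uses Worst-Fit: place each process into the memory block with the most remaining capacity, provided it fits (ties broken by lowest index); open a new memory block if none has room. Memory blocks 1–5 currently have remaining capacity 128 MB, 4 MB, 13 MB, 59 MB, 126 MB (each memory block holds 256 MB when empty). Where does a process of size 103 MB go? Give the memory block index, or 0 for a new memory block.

Memory blocks with room: memory block 1 (128 MB), memory block 5 (126 MB).
Most room is memory block 1 with 128 MB free.

1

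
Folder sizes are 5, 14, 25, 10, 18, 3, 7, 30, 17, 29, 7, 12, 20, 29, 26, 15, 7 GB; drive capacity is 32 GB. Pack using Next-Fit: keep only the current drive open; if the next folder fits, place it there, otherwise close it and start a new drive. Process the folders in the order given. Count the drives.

drive 1: place 5 GB, 27 GB left
drive 1: place 14 GB, 13 GB left
drive 2: place 25 GB, 7 GB left
drive 3: place 10 GB, 22 GB left
drive 3: place 18 GB, 4 GB left
drive 3: place 3 GB, 1 GB left
drive 4: place 7 GB, 25 GB left
drive 5: place 30 GB, 2 GB left
drive 6: place 17 GB, 15 GB left
drive 7: place 29 GB, 3 GB left
drive 8: place 7 GB, 25 GB left
drive 8: place 12 GB, 13 GB left
drive 9: place 20 GB, 12 GB left
drive 10: place 29 GB, 3 GB left
drive 11: place 26 GB, 6 GB left
drive 12: place 15 GB, 17 GB left
drive 12: place 7 GB, 10 GB left

12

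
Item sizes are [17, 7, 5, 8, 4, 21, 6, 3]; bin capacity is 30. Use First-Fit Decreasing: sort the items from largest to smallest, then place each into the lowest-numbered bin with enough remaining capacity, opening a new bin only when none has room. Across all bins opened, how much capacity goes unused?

19

Sorted descending: 21, 17, 8, 7, 6, 5, 4, 3.
bin 1: place 21, 9 left
bin 2: place 17, 13 left
bin 1: place 8, 1 left
bin 2: place 7, 6 left
bin 2: place 6, 0 left
bin 3: place 5, 25 left
bin 3: place 4, 21 left
bin 3: place 3, 18 left
3 bins × 30 = 90; used 71; unused 19.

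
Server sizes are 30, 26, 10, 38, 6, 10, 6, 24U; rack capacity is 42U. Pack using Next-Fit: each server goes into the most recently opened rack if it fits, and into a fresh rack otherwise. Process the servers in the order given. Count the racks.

5

30U → rack 1 (remaining 12U)
26U → rack 2 (remaining 16U)
10U → rack 2 (remaining 6U)
38U → rack 3 (remaining 4U)
6U → rack 4 (remaining 36U)
10U → rack 4 (remaining 26U)
6U → rack 4 (remaining 20U)
24U → rack 5 (remaining 18U)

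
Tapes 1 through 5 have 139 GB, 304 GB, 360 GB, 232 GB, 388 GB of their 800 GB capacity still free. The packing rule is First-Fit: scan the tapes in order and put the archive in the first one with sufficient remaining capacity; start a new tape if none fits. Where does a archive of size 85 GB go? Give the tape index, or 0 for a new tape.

Tapes with room: tape 1 (139 GB), tape 2 (304 GB), tape 3 (360 GB), tape 4 (232 GB), tape 5 (388 GB).
The first with room is tape 1.

1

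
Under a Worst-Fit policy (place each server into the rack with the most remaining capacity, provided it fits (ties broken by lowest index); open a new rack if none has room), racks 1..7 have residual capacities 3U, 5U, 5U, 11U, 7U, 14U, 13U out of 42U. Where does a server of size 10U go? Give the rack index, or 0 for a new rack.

6

Racks with room: rack 4 (11U), rack 6 (14U), rack 7 (13U).
Most room is rack 6 with 14U free.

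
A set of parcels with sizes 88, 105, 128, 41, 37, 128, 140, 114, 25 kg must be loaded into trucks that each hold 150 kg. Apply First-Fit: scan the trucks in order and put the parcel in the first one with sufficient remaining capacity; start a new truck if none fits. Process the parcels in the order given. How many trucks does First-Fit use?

88 kg → truck 1 (remaining 62 kg)
105 kg → truck 2 (remaining 45 kg)
128 kg → truck 3 (remaining 22 kg)
41 kg → truck 1 (remaining 21 kg)
37 kg → truck 2 (remaining 8 kg)
128 kg → truck 4 (remaining 22 kg)
140 kg → truck 5 (remaining 10 kg)
114 kg → truck 6 (remaining 36 kg)
25 kg → truck 6 (remaining 11 kg)

6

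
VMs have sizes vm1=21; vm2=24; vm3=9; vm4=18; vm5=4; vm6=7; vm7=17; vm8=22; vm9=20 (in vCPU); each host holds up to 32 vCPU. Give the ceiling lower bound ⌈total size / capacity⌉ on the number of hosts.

5 hosts

Total size = 21 + 24 + 9 + 18 + 4 + 7 + 17 + 22 + 20 = 142 vCPU.
⌈142 / 32⌉ = 5.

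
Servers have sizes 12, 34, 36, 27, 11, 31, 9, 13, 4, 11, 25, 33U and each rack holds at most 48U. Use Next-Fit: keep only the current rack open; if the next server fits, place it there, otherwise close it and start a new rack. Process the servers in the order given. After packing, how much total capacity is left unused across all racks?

Put 12U in rack 1; 36U remain.
Put 34U in rack 1; 2U remain.
Put 36U in rack 2; 12U remain.
Put 27U in rack 3; 21U remain.
Put 11U in rack 3; 10U remain.
Put 31U in rack 4; 17U remain.
Put 9U in rack 4; 8U remain.
Put 13U in rack 5; 35U remain.
Put 4U in rack 5; 31U remain.
Put 11U in rack 5; 20U remain.
Put 25U in rack 6; 23U remain.
Put 33U in rack 7; 15U remain.
7 racks × 48U = 336U; used 246U; unused 90U.

90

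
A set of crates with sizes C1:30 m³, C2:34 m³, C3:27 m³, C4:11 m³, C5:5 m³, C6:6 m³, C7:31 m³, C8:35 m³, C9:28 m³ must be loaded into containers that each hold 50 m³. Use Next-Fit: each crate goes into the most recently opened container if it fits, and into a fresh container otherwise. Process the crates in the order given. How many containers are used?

6

Put C1 (30 m³) in container 1; 20 m³ remain.
Put C2 (34 m³) in container 2; 16 m³ remain.
Put C3 (27 m³) in container 3; 23 m³ remain.
Put C4 (11 m³) in container 3; 12 m³ remain.
Put C5 (5 m³) in container 3; 7 m³ remain.
Put C6 (6 m³) in container 3; 1 m³ remain.
Put C7 (31 m³) in container 4; 19 m³ remain.
Put C8 (35 m³) in container 5; 15 m³ remain.
Put C9 (28 m³) in container 6; 22 m³ remain.
Final containers: [30] [34] [27,11,5,6] [31] [35] [28].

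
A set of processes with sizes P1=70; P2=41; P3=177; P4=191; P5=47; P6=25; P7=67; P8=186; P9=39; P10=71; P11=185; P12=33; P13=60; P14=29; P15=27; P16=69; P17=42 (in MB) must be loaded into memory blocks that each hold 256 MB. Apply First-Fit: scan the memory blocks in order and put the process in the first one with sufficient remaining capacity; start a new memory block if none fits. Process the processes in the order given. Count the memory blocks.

6

memory block 1: place P1 (70 MB), 186 MB left
memory block 1: place P2 (41 MB), 145 MB left
memory block 2: place P3 (177 MB), 79 MB left
memory block 3: place P4 (191 MB), 65 MB left
memory block 1: place P5 (47 MB), 98 MB left
memory block 1: place P6 (25 MB), 73 MB left
memory block 1: place P7 (67 MB), 6 MB left
memory block 4: place P8 (186 MB), 70 MB left
memory block 2: place P9 (39 MB), 40 MB left
memory block 5: place P10 (71 MB), 185 MB left
memory block 5: place P11 (185 MB), 0 MB left
memory block 2: place P12 (33 MB), 7 MB left
memory block 3: place P13 (60 MB), 5 MB left
memory block 4: place P14 (29 MB), 41 MB left
memory block 4: place P15 (27 MB), 14 MB left
memory block 6: place P16 (69 MB), 187 MB left
memory block 6: place P17 (42 MB), 145 MB left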